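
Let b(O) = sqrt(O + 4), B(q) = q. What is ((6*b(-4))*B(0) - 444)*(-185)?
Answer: 82140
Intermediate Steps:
b(O) = sqrt(4 + O)
((6*b(-4))*B(0) - 444)*(-185) = ((6*sqrt(4 - 4))*0 - 444)*(-185) = ((6*sqrt(0))*0 - 444)*(-185) = ((6*0)*0 - 444)*(-185) = (0*0 - 444)*(-185) = (0 - 444)*(-185) = -444*(-185) = 82140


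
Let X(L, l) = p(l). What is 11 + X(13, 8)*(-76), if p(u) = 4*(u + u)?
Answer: -4853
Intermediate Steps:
p(u) = 8*u (p(u) = 4*(2*u) = 8*u)
X(L, l) = 8*l
11 + X(13, 8)*(-76) = 11 + (8*8)*(-76) = 11 + 64*(-76) = 11 - 4864 = -4853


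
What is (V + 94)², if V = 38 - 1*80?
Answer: 2704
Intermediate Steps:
V = -42 (V = 38 - 80 = -42)
(V + 94)² = (-42 + 94)² = 52² = 2704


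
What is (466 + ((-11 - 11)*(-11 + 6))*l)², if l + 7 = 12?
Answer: 1032256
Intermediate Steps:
l = 5 (l = -7 + 12 = 5)
(466 + ((-11 - 11)*(-11 + 6))*l)² = (466 + ((-11 - 11)*(-11 + 6))*5)² = (466 - 22*(-5)*5)² = (466 + 110*5)² = (466 + 550)² = 1016² = 1032256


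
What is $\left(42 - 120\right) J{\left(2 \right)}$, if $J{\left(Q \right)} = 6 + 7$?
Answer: $-1014$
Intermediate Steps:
$J{\left(Q \right)} = 13$
$\left(42 - 120\right) J{\left(2 \right)} = \left(42 - 120\right) 13 = \left(-78\right) 13 = -1014$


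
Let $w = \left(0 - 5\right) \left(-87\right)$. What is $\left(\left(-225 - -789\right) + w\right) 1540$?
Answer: $1538460$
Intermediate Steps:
$w = 435$ ($w = \left(0 - 5\right) \left(-87\right) = \left(-5\right) \left(-87\right) = 435$)
$\left(\left(-225 - -789\right) + w\right) 1540 = \left(\left(-225 - -789\right) + 435\right) 1540 = \left(\left(-225 + 789\right) + 435\right) 1540 = \left(564 + 435\right) 1540 = 999 \cdot 1540 = 1538460$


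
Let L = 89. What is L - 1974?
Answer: -1885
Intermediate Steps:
L - 1974 = 89 - 1974 = -1885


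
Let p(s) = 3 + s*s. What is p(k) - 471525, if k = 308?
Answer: -376658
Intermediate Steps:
p(s) = 3 + s**2
p(k) - 471525 = (3 + 308**2) - 471525 = (3 + 94864) - 471525 = 94867 - 471525 = -376658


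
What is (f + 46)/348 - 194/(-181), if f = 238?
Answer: 29729/15747 ≈ 1.8879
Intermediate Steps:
(f + 46)/348 - 194/(-181) = (238 + 46)/348 - 194/(-181) = 284*(1/348) - 194*(-1/181) = 71/87 + 194/181 = 29729/15747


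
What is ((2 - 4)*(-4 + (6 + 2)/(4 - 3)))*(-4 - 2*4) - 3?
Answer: 93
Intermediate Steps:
((2 - 4)*(-4 + (6 + 2)/(4 - 3)))*(-4 - 2*4) - 3 = (-2*(-4 + 8/1))*(-4 - 8) - 3 = -2*(-4 + 8*1)*(-12) - 3 = -2*(-4 + 8)*(-12) - 3 = -2*4*(-12) - 3 = -8*(-12) - 3 = 96 - 3 = 93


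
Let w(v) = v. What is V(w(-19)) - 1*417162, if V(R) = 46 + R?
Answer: -417135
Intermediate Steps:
V(w(-19)) - 1*417162 = (46 - 19) - 1*417162 = 27 - 417162 = -417135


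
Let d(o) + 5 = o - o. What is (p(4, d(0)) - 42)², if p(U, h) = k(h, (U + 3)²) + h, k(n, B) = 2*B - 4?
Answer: 2209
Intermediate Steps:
d(o) = -5 (d(o) = -5 + (o - o) = -5 + 0 = -5)
k(n, B) = -4 + 2*B
p(U, h) = -4 + h + 2*(3 + U)² (p(U, h) = (-4 + 2*(U + 3)²) + h = (-4 + 2*(3 + U)²) + h = -4 + h + 2*(3 + U)²)
(p(4, d(0)) - 42)² = ((-4 - 5 + 2*(3 + 4)²) - 42)² = ((-4 - 5 + 2*7²) - 42)² = ((-4 - 5 + 2*49) - 42)² = ((-4 - 5 + 98) - 42)² = (89 - 42)² = 47² = 2209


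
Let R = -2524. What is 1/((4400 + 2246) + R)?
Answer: 1/4122 ≈ 0.00024260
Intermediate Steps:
1/((4400 + 2246) + R) = 1/((4400 + 2246) - 2524) = 1/(6646 - 2524) = 1/4122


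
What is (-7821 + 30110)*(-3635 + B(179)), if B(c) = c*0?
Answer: -81020515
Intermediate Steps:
B(c) = 0
(-7821 + 30110)*(-3635 + B(179)) = (-7821 + 30110)*(-3635 + 0) = 22289*(-3635) = -81020515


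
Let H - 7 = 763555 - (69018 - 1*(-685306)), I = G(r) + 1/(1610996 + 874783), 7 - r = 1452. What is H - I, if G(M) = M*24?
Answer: 109170442121/2485779 ≈ 43918.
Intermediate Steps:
r = -1445 (r = 7 - 1*1452 = 7 - 1452 = -1445)
G(M) = 24*M
I = -86206815719/2485779 (I = 24*(-1445) + 1/(1610996 + 874783) = -34680 + 1/2485779 = -86206815719/2485779 ≈ -34680.)
H = 9238 (H = 7 + (763555 - (69018 - 1*(-685306))) = 7 + (763555 - (69018 + 685306)) = 7 + (763555 - 1*754324) = 7 + (763555 - 754324) = 7 + 9231 = 9238)
H - I = 9238 - 1*(-86206815719/2485779) = 9238 + 86206815719/2485779 = 109170442121/2485779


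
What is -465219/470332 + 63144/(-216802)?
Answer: -65279526723/50984459132 ≈ -1.2804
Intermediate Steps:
-465219/470332 + 63144/(-216802) = -465219*1/470332 + 63144*(-1/216802) = -465219/470332 - 31572/108401 = -65279526723/50984459132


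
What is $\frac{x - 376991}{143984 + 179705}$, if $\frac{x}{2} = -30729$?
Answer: $- \frac{438449}{323689} \approx -1.3545$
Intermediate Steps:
$x = -61458$ ($x = 2 \left(-30729\right) = -61458$)
$\frac{x - 376991}{143984 + 179705} = \frac{-61458 - 376991}{143984 + 179705} = - \frac{438449}{323689}$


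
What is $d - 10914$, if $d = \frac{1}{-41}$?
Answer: $- \frac{447475}{41} \approx -10914.0$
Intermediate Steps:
$d = - \frac{1}{41} \approx -0.02439$
$d - 10914 = - \frac{1}{41} - 10914 = - \frac{447475}{41}$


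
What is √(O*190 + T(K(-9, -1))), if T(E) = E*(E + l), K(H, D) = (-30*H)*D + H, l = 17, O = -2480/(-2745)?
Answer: 13*√14519098/183 ≈ 270.68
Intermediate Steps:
O = 496/549 (O = -2480*(-1/2745) = 496/549 ≈ 0.90346)
K(H, D) = H - 30*D*H (K(H, D) = -30*D*H + H = H - 30*D*H)
T(E) = E*(17 + E) (T(E) = E*(E + 17) = E*(17 + E))
√(O*190 + T(K(-9, -1))) = √((496/549)*190 + (-9*(1 - 30*(-1)))*(17 - 9*(1 - 30*(-1)))) = √(94240/549 + (-9*(1 + 30))*(17 - 9*(1 + 30))) = √(94240/549 + (-9*31)*(17 - 9*31)) = √(94240/549 - 279*(17 - 279)) = √(94240/549 - 279*(-262)) = √(94240/549 + 73098) = √(40225042/549) = 13*√14519098/183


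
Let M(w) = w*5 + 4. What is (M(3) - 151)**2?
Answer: 17424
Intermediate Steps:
M(w) = 4 + 5*w (M(w) = 5*w + 4 = 4 + 5*w)
(M(3) - 151)**2 = ((4 + 5*3) - 151)**2 = ((4 + 15) - 151)**2 = (19 - 151)**2 = (-132)**2 = 17424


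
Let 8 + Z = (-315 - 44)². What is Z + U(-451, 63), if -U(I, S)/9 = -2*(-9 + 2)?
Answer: 128747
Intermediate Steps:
U(I, S) = -126 (U(I, S) = -(-18)*(-9 + 2) = -(-18)*(-7) = -9*14 = -126)
Z = 128873 (Z = -8 + (-315 - 44)² = -8 + (-359)² = -8 + 128881 = 128873)
Z + U(-451, 63) = 128873 - 126 = 128747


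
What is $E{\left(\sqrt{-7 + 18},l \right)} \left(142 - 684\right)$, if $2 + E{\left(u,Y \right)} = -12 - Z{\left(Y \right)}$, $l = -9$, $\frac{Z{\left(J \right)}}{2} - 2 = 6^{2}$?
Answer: $48780$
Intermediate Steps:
$Z{\left(J \right)} = 76$ ($Z{\left(J \right)} = 4 + 2 \cdot 6^{2} = 4 + 2 \cdot 36 = 4 + 72 = 76$)
$E{\left(u,Y \right)} = -90$ ($E{\left(u,Y \right)} = -2 - 88 = -90$)
$E{\left(\sqrt{-7 + 18},l \right)} \left(142 - 684\right) = - 90 \left(142 - 684\right) = \left(-90\right) \left(-542\right) = 48780$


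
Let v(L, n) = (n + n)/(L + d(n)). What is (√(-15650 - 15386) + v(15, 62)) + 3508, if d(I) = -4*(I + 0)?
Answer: 817240/233 + 2*I*√7759 ≈ 3507.5 + 176.17*I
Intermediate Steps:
d(I) = -4*I
v(L, n) = 2*n/(L - 4*n) (v(L, n) = (n + n)/(L - 4*n) = (2*n)/(L - 4*n) = 2*n/(L - 4*n))
(√(-15650 - 15386) + v(15, 62)) + 3508 = (√(-15650 - 15386) + 2*62/(15 - 4*62)) + 3508 = (√(-31036) + 2*62/(15 - 248)) + 3508 = (2*I*√7759 + 2*62/(-233)) + 3508 = (2*I*√7759 + 2*62*(-1/233)) + 3508 = (2*I*√7759 - 124/233) + 3508 = (-124/233 + 2*I*√7759) + 3508 = 817240/233 + 2*I*√7759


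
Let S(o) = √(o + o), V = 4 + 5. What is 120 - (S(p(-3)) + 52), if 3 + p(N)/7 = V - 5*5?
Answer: 68 - I*√266 ≈ 68.0 - 16.31*I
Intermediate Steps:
V = 9
p(N) = -133 (p(N) = -21 + 7*(9 - 5*5) = -21 + 7*(9 - 25) = -21 + 7*(-16) = -21 - 112 = -133)
S(o) = √2*√o (S(o) = √(2*o) = √2*√o)
120 - (S(p(-3)) + 52) = 120 - (√2*√(-133) + 52) = 120 - (√2*(I*√133) + 52) = 120 - (I*√266 + 52) = 120 - (52 + I*√266) = 120 + (-52 - I*√266) = 68 - I*√266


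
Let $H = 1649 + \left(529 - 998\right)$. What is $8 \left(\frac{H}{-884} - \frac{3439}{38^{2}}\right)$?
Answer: $- \frac{124842}{4199} \approx -29.731$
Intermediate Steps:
$H = 1180$ ($H = 1649 + \left(529 - 998\right) = 1649 - 469 = 1180$)
$8 \left(\frac{H}{-884} - \frac{3439}{38^{2}}\right) = 8 \left(\frac{1180}{-884} - \frac{3439}{38^{2}}\right) = 8 \left(1180 \left(- \frac{1}{884}\right) - \frac{3439}{1444}\right) = 8 \left(- \frac{295}{221} - \frac{181}{76}\right) = 8 \left(- \frac{62421}{16796}\right) = - \frac{124842}{4199}$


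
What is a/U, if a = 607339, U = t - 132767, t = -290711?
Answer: -607339/423478 ≈ -1.4342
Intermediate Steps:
U = -423478 (U = -290711 - 132767 = -423478)
a/U = 607339/(-423478) = 607339*(-1/423478) = -607339/423478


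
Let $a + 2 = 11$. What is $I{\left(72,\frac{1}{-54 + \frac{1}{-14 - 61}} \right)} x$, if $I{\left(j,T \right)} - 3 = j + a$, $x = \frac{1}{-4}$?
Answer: $-21$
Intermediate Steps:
$a = 9$ ($a = -2 + 11 = 9$)
$x = - \frac{1}{4} \approx -0.25$
$I{\left(j,T \right)} = 12 + j$ ($I{\left(j,T \right)} = 3 + \left(j + 9\right) = 3 + \left(9 + j\right) = 12 + j$)
$I{\left(72,\frac{1}{-54 + \frac{1}{-14 - 61}} \right)} x = \left(12 + 72\right) \left(- \frac{1}{4}\right) = 84 \left(- \frac{1}{4}\right) = -21$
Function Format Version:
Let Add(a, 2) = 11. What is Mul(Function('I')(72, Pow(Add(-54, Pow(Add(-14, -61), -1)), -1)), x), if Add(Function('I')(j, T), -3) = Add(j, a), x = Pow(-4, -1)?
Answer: -21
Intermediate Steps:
a = 9 (a = Add(-2, 11) = 9)
x = Rational(-1, 4) ≈ -0.25000
Function('I')(j, T) = Add(12, j) (Function('I')(j, T) = Add(3, Add(j, 9)) = Add(3, Add(9, j)) = Add(12, j))
Mul(Function('I')(72, Pow(Add(-54, Pow(Add(-14, -61), -1)), -1)), x) = Mul(Add(12, 72), Rational(-1, 4)) = Mul(84, Rational(-1, 4)) = -21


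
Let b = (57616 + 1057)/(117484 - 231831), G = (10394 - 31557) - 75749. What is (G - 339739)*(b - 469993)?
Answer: 23466650103090844/114347 ≈ 2.0522e+11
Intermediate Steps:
G = -96912 (G = -21163 - 75749 = -96912)
b = -58673/114347 (b = 58673/(-114347) = 58673*(-1/114347) = -58673/114347 ≈ -0.51311)
(G - 339739)*(b - 469993) = (-96912 - 339739)*(-58673/114347 - 469993) = -436651*(-53742348244/114347) = 23466650103090844/114347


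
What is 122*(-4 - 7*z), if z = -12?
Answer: 9760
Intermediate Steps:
122*(-4 - 7*z) = 122*(-4 - 7*(-12)) = 122*(-4 + 84) = 122*80 = 9760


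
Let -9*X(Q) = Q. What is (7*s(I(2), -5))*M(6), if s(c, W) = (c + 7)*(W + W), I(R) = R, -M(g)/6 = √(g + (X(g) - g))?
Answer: 1260*I*√6 ≈ 3086.4*I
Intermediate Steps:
X(Q) = -Q/9
M(g) = -2*√(-g) (M(g) = -6*√(g + (-g/9 - g)) = -6*√(g - 10*g/9) = -6*√(-g)/3 = -2*√(-g))
s(c, W) = 2*W*(7 + c) (s(c, W) = (7 + c)*(2*W) = 2*W*(7 + c))
(7*s(I(2), -5))*M(6) = (7*(2*(-5)*(7 + 2)))*(-2*I*√6) = (7*(2*(-5)*9))*(-2*I*√6) = (7*(-90))*(-2*I*√6) = -(-1260)*I*√6 = 1260*I*√6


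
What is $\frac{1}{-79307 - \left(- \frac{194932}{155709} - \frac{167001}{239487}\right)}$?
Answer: $- \frac{12430093761}{985769216824096} \approx -1.261 \cdot 10^{-5}$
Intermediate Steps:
$\frac{1}{-79307 - \left(- \frac{194932}{155709} - \frac{167001}{239487}\right)} = \frac{1}{-79307 - \left(\left(-194932\right) \frac{1}{155709} - \frac{55667}{79829}\right)} = \frac{1}{-79307 - \left(- \frac{194932}{155709} - \frac{55667}{79829}\right)} = \frac{1}{-79307 - - \frac{24229079531}{12430093761}} = \frac{1}{-79307 + \frac{24229079531}{12430093761}} = \frac{1}{- \frac{985769216824096}{12430093761}} = - \frac{12430093761}{985769216824096}$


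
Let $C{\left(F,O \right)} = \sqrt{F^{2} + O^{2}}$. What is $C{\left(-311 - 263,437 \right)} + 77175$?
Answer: $77175 + \sqrt{520445} \approx 77896.0$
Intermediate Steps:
$C{\left(-311 - 263,437 \right)} + 77175 = \sqrt{\left(-311 - 263\right)^{2} + 437^{2}} + 77175 = \sqrt{\left(-574\right)^{2} + 190969} + 77175 = \sqrt{329476 + 190969} + 77175 = \sqrt{520445} + 77175 = 77175 + \sqrt{520445}$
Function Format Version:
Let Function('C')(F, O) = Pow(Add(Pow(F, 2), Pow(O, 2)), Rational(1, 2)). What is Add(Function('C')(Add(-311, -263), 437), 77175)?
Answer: Add(77175, Pow(520445, Rational(1, 2))) ≈ 77896.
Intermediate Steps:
Add(Function('C')(Add(-311, -263), 437), 77175) = Add(Pow(Add(Pow(Add(-311, -263), 2), Pow(437, 2)), Rational(1, 2)), 77175) = Add(Pow(Add(Pow(-574, 2), 190969), Rational(1, 2)), 77175) = Add(Pow(Add(329476, 190969), Rational(1, 2)), 77175) = Add(Pow(520445, Rational(1, 2)), 77175) = Add(77175, Pow(520445, Rational(1, 2)))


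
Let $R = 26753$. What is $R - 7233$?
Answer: $19520$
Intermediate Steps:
$R - 7233 = 26753 - 7233 = 19520$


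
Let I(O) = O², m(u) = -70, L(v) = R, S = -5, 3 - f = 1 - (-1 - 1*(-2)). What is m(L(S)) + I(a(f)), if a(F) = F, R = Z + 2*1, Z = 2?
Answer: -61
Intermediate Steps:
f = 3 (f = 3 - (1 - (-1 - 1*(-2))) = 3 - (1 - (-1 + 2)) = 3 - (1 - 1*1) = 3 - (1 - 1) = 3 - 1*0 = 3 + 0 = 3)
R = 4 (R = 2 + 2*1 = 2 + 2 = 4)
L(v) = 4
m(L(S)) + I(a(f)) = -70 + 3² = -70 + 9 = -61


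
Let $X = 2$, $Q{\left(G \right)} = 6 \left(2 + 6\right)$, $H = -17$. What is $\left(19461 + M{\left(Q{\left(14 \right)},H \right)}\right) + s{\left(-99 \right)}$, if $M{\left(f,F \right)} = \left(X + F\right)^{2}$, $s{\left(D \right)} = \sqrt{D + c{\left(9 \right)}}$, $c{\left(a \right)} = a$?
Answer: $19686 + 3 i \sqrt{10} \approx 19686.0 + 9.4868 i$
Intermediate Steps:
$Q{\left(G \right)} = 48$ ($Q{\left(G \right)} = 6 \cdot 8 = 48$)
$s{\left(D \right)} = \sqrt{9 + D}$ ($s{\left(D \right)} = \sqrt{D + 9} = \sqrt{9 + D}$)
$M{\left(f,F \right)} = \left(2 + F\right)^{2}$
$\left(19461 + M{\left(Q{\left(14 \right)},H \right)}\right) + s{\left(-99 \right)} = \left(19461 + \left(2 - 17\right)^{2}\right) + \sqrt{9 - 99} = \left(19461 + \left(-15\right)^{2}\right) + \sqrt{-90} = \left(19461 + 225\right) + 3 i \sqrt{10} = 19686 + 3 i \sqrt{10}$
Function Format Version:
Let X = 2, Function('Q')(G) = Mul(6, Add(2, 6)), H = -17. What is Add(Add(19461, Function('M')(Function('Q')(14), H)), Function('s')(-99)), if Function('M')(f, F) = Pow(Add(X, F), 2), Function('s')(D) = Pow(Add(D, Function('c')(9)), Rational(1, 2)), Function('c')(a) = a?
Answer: Add(19686, Mul(3, I, Pow(10, Rational(1, 2)))) ≈ Add(19686., Mul(9.4868, I))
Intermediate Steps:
Function('Q')(G) = 48 (Function('Q')(G) = Mul(6, 8) = 48)
Function('s')(D) = Pow(Add(9, D), Rational(1, 2)) (Function('s')(D) = Pow(Add(D, 9), Rational(1, 2)) = Pow(Add(9, D), Rational(1, 2)))
Function('M')(f, F) = Pow(Add(2, F), 2)
Add(Add(19461, Function('M')(Function('Q')(14), H)), Function('s')(-99)) = Add(Add(19461, Pow(Add(2, -17), 2)), Pow(Add(9, -99), Rational(1, 2))) = Add(Add(19461, Pow(-15, 2)), Pow(-90, Rational(1, 2))) = Add(Add(19461, 225), Mul(3, I, Pow(10, Rational(1, 2)))) = Add(19686, Mul(3, I, Pow(10, Rational(1, 2))))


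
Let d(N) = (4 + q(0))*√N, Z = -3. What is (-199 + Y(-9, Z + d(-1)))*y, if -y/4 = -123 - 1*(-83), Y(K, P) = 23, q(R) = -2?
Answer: -28160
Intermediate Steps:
d(N) = 2*√N (d(N) = (4 - 2)*√N = 2*√N)
y = 160 (y = -4*(-123 - 1*(-83)) = -4*(-123 + 83) = -4*(-40) = 160)
(-199 + Y(-9, Z + d(-1)))*y = (-199 + 23)*160 = -176*160 = -28160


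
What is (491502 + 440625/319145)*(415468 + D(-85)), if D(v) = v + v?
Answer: 13028799158891334/63829 ≈ 2.0412e+11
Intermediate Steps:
D(v) = 2*v
(491502 + 440625/319145)*(415468 + D(-85)) = (491502 + 440625/319145)*(415468 + 2*(-85)) = (491502 + 440625*(1/319145))*(415468 - 170) = (491502 + 88125/63829)*415298 = (31372169283/63829)*415298 = 13028799158891334/63829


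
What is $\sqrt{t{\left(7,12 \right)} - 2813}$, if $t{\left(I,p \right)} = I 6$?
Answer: $i \sqrt{2771} \approx 52.64 i$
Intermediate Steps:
$t{\left(I,p \right)} = 6 I$
$\sqrt{t{\left(7,12 \right)} - 2813} = \sqrt{6 \cdot 7 - 2813} = \sqrt{42 - 2813} = \sqrt{-2771} = i \sqrt{2771}$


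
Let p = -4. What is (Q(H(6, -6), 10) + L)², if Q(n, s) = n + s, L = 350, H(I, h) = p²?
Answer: 141376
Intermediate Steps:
H(I, h) = 16 (H(I, h) = (-4)² = 16)
(Q(H(6, -6), 10) + L)² = ((16 + 10) + 350)² = (26 + 350)² = 376² = 141376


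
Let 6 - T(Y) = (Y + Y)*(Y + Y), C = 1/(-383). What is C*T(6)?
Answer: 138/383 ≈ 0.36031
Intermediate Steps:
C = -1/383 ≈ -0.0026110
T(Y) = 6 - 4*Y² (T(Y) = 6 - (Y + Y)*(Y + Y) = 6 - 2*Y*2*Y = 6 - 4*Y²)
C*T(6) = -(6 - 4*6²)/383 = -(6 - 4*36)/383 = -(6 - 144)/383 = -1/383*(-138) = 138/383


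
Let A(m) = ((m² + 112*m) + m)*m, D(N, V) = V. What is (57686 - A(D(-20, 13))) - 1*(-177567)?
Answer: 213959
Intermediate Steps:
A(m) = m*(m² + 113*m) (A(m) = (m² + 113*m)*m = m*(m² + 113*m))
(57686 - A(D(-20, 13))) - 1*(-177567) = (57686 - 13²*(113 + 13)) - 1*(-177567) = (57686 - 169*126) + 177567 = (57686 - 1*21294) + 177567 = (57686 - 21294) + 177567 = 36392 + 177567 = 213959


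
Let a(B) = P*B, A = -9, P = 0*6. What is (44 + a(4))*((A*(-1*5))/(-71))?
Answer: -1980/71 ≈ -27.887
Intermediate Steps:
P = 0
a(B) = 0 (a(B) = 0*B = 0)
(44 + a(4))*((A*(-1*5))/(-71)) = (44 + 0)*(-(-9)*5/(-71)) = 44*(-9*(-5)*(-1/71)) = 44*(45*(-1/71)) = 44*(-45/71) = -1980/71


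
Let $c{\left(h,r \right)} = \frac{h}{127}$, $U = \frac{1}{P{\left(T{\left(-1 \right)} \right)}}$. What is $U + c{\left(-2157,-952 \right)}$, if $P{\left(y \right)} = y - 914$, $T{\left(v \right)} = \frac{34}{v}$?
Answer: $- \frac{2044963}{120396} \approx -16.985$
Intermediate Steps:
$P{\left(y \right)} = -914 + y$ ($P{\left(y \right)} = y - 914 = -914 + y$)
$U = - \frac{1}{948}$ ($U = \frac{1}{-914 + \frac{34}{-1}} = \frac{1}{-914 + 34 \left(-1\right)} = \frac{1}{-914 - 34} = \frac{1}{-948} = - \frac{1}{948} \approx -0.0010549$)
$c{\left(h,r \right)} = \frac{h}{127}$ ($c{\left(h,r \right)} = h \frac{1}{127} = \frac{h}{127}$)
$U + c{\left(-2157,-952 \right)} = - \frac{1}{948} + \frac{1}{127} \left(-2157\right) = - \frac{1}{948} - \frac{2157}{127} = - \frac{2044963}{120396}$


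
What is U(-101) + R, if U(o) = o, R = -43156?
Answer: -43257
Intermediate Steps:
U(-101) + R = -101 - 43156 = -43257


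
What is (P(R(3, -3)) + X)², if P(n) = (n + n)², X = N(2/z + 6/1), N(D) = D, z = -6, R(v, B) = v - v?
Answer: 289/9 ≈ 32.111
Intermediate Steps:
R(v, B) = 0
X = 17/3 (X = 2/(-6) + 6/1 = 2*(-⅙) + 6*1 = -⅓ + 6 = 17/3 ≈ 5.6667)
P(n) = 4*n² (P(n) = (2*n)² = 4*n²)
(P(R(3, -3)) + X)² = (4*0² + 17/3)² = (4*0 + 17/3)² = (0 + 17/3)² = (17/3)² = 289/9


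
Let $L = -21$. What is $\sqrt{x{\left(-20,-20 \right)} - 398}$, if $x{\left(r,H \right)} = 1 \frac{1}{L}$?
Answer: $\frac{i \sqrt{175539}}{21} \approx 19.951 i$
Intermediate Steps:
$x{\left(r,H \right)} = - \frac{1}{21}$ ($x{\left(r,H \right)} = 1 \frac{1}{-21} = 1 \left(- \frac{1}{21}\right) = - \frac{1}{21}$)
$\sqrt{x{\left(-20,-20 \right)} - 398} = \sqrt{- \frac{1}{21} - 398} = \sqrt{- \frac{8359}{21}} = \frac{i \sqrt{175539}}{21}$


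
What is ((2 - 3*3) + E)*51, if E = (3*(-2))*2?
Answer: -969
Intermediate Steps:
E = -12 (E = -6*2 = -12)
((2 - 3*3) + E)*51 = ((2 - 3*3) - 12)*51 = ((2 - 9) - 12)*51 = (-7 - 12)*51 = -19*51 = -969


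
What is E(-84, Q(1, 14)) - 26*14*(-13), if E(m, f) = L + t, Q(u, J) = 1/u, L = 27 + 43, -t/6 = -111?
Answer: 5468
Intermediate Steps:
t = 666 (t = -6*(-111) = 666)
L = 70
E(m, f) = 736 (E(m, f) = 70 + 666 = 736)
E(-84, Q(1, 14)) - 26*14*(-13) = 736 - 26*14*(-13) = 736 - 364*(-13) = 736 - 1*(-4732) = 736 + 4732 = 5468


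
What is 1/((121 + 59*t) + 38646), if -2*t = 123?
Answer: 2/70277 ≈ 2.8459e-5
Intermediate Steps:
t = -123/2 (t = -1/2*123 = -123/2 ≈ -61.500)
1/((121 + 59*t) + 38646) = 1/((121 + 59*(-123/2)) + 38646) = 1/((121 - 7257/2) + 38646) = 1/(-7015/2 + 38646) = 1/(70277/2) = 2/70277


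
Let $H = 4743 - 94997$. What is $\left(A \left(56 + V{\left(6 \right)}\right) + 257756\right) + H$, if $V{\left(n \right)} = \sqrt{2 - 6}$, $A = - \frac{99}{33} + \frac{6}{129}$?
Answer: $\frac{7195474}{43} - \frac{254 i}{43} \approx 1.6734 \cdot 10^{5} - 5.907 i$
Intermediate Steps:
$A = - \frac{127}{43}$ ($A = \left(-99\right) \frac{1}{33} + 6 \cdot \frac{1}{129} = -3 + \frac{2}{43} = - \frac{127}{43} \approx -2.9535$)
$V{\left(n \right)} = 2 i$ ($V{\left(n \right)} = \sqrt{-4} = 2 i$)
$H = -90254$
$\left(A \left(56 + V{\left(6 \right)}\right) + 257756\right) + H = \left(- \frac{127 \left(56 + 2 i\right)}{43} + 257756\right) - 90254 = \left(\left(- \frac{7112}{43} - \frac{254 i}{43}\right) + 257756\right) - 90254 = \left(\frac{11076396}{43} - \frac{254 i}{43}\right) - 90254 = \frac{7195474}{43} - \frac{254 i}{43}$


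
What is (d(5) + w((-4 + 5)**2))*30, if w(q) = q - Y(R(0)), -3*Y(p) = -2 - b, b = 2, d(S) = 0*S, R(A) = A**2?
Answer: -10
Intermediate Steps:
d(S) = 0
Y(p) = 4/3 (Y(p) = -(-2 - 1*2)/3 = -(-2 - 2)/3 = -1/3*(-4) = 4/3)
w(q) = -4/3 + q (w(q) = q - 1*4/3 = q - 4/3 = -4/3 + q)
(d(5) + w((-4 + 5)**2))*30 = (0 + (-4/3 + (-4 + 5)**2))*30 = (0 + (-4/3 + 1**2))*30 = (0 + (-4/3 + 1))*30 = (0 - 1/3)*30 = -1/3*30 = -10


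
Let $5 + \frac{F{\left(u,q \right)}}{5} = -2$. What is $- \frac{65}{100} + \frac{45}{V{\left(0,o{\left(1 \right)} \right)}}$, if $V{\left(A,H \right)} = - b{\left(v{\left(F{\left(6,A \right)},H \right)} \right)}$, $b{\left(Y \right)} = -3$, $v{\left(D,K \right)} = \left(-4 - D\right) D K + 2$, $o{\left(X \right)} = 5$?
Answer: $\frac{287}{20} \approx 14.35$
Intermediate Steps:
$F{\left(u,q \right)} = -35$ ($F{\left(u,q \right)} = -25 + 5 \left(-2\right) = -25 - 10 = -35$)
$v{\left(D,K \right)} = 2 + D K \left(-4 - D\right)$ ($v{\left(D,K \right)} = D \left(-4 - D\right) K + 2 = D K \left(-4 - D\right) + 2 = 2 + D K \left(-4 - D\right)$)
$V{\left(A,H \right)} = 3$ ($V{\left(A,H \right)} = \left(-1\right) \left(-3\right) = 3$)
$- \frac{65}{100} + \frac{45}{V{\left(0,o{\left(1 \right)} \right)}} = - \frac{65}{100} + \frac{45}{3} = \left(-65\right) \frac{1}{100} + 45 \cdot \frac{1}{3} = - \frac{13}{20} + 15 = \frac{287}{20}$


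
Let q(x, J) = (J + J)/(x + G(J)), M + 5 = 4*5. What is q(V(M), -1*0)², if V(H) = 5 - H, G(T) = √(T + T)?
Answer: 0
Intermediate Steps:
M = 15 (M = -5 + 4*5 = -5 + 20 = 15)
G(T) = √2*√T (G(T) = √(2*T) = √2*√T)
q(x, J) = 2*J/(x + √2*√J) (q(x, J) = (J + J)/(x + √2*√J) = (2*J)/(x + √2*√J) = 2*J/(x + √2*√J))
q(V(M), -1*0)² = (2*(-1*0)/((5 - 1*15) + √2*√(-1*0)))² = (2*0/((5 - 15) + √2*√0))² = (2*0/(-10 + √2*0))² = (2*0/(-10 + 0))² = (2*0/(-10))² = (2*0*(-⅒))² = 0² = 0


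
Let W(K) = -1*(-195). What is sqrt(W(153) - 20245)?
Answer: 5*I*sqrt(802) ≈ 141.6*I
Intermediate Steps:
W(K) = 195
sqrt(W(153) - 20245) = sqrt(195 - 20245) = sqrt(-20050) = 5*I*sqrt(802)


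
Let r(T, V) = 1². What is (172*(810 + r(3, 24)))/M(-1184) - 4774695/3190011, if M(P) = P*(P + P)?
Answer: -1078490721119/745322676736 ≈ -1.4470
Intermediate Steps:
r(T, V) = 1
M(P) = 2*P² (M(P) = P*(2*P) = 2*P²)
(172*(810 + r(3, 24)))/M(-1184) - 4774695/3190011 = (172*(810 + 1))/((2*(-1184)²)) - 4774695/3190011 = (172*811)/((2*1401856)) - 4774695*1/3190011 = 139492/2803712 - 1591565/1063337 = 139492*(1/2803712) - 1591565/1063337 = 34873/700928 - 1591565/1063337 = -1078490721119/745322676736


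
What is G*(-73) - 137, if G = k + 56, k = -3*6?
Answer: -2911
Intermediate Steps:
k = -18
G = 38 (G = -18 + 56 = 38)
G*(-73) - 137 = 38*(-73) - 137 = -2774 - 137 = -2911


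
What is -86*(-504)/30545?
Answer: 43344/30545 ≈ 1.4190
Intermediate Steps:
-86*(-504)/30545 = 43344*(1/30545) = 43344/30545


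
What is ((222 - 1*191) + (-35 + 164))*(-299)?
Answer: -47840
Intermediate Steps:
((222 - 1*191) + (-35 + 164))*(-299) = ((222 - 191) + 129)*(-299) = (31 + 129)*(-299) = 160*(-299) = -47840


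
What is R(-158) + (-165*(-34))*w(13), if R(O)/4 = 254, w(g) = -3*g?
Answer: -217774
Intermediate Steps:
R(O) = 1016 (R(O) = 4*254 = 1016)
R(-158) + (-165*(-34))*w(13) = 1016 + (-165*(-34))*(-3*13) = 1016 + 5610*(-39) = 1016 - 218790 = -217774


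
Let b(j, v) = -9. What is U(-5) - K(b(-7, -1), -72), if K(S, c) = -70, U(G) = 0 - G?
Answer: 75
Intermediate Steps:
U(G) = -G
U(-5) - K(b(-7, -1), -72) = -1*(-5) - 1*(-70) = 5 + 70 = 75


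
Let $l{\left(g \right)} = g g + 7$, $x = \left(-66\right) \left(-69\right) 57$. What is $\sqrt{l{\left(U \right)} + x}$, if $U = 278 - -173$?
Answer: $\sqrt{462986} \approx 680.43$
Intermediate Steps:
$x = 259578$ ($x = 4554 \cdot 57 = 259578$)
$U = 451$ ($U = 278 + 173 = 451$)
$l{\left(g \right)} = 7 + g^{2}$ ($l{\left(g \right)} = g^{2} + 7 = 7 + g^{2}$)
$\sqrt{l{\left(U \right)} + x} = \sqrt{\left(7 + 451^{2}\right) + 259578} = \sqrt{\left(7 + 203401\right) + 259578} = \sqrt{203408 + 259578} = \sqrt{462986}$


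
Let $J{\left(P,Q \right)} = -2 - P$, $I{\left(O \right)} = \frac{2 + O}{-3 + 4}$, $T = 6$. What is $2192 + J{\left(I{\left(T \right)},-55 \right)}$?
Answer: $2182$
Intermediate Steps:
$I{\left(O \right)} = 2 + O$ ($I{\left(O \right)} = \frac{2 + O}{1} = \left(2 + O\right) 1 = 2 + O$)
$2192 + J{\left(I{\left(T \right)},-55 \right)} = 2192 - 10 = 2182$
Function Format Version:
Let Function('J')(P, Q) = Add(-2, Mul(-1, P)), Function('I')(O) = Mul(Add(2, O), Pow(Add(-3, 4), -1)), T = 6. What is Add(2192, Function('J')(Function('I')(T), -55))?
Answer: 2182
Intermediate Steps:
Function('I')(O) = Add(2, O) (Function('I')(O) = Mul(Add(2, O), Pow(1, -1)) = Mul(Add(2, O), 1) = Add(2, O))
Add(2192, Function('J')(Function('I')(T), -55)) = Add(2192, Add(-2, Mul(-1, Add(2, 6)))) = Add(2192, Add(-2, Mul(-1, 8))) = Add(2192, Add(-2, -8)) = Add(2192, -10) = 2182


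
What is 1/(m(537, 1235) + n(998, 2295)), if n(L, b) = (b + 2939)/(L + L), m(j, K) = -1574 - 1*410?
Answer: -998/1977415 ≈ -0.00050470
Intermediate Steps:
m(j, K) = -1984 (m(j, K) = -1574 - 410 = -1984)
n(L, b) = (2939 + b)/(2*L) (n(L, b) = (2939 + b)/((2*L)) = (2939 + b)*(1/(2*L)) = (2939 + b)/(2*L))
1/(m(537, 1235) + n(998, 2295)) = 1/(-1984 + (1/2)*(2939 + 2295)/998) = 1/(-1984 + (1/2)*(1/998)*5234) = 1/(-1984 + 2617/998) = 1/(-1977415/998) = -998/1977415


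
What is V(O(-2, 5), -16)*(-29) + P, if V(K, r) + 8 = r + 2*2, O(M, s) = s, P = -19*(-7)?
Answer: 713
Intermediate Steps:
P = 133
V(K, r) = -4 + r (V(K, r) = -8 + (r + 2*2) = -8 + (r + 4) = -8 + (4 + r) = -4 + r)
V(O(-2, 5), -16)*(-29) + P = (-4 - 16)*(-29) + 133 = -20*(-29) + 133 = 580 + 133 = 713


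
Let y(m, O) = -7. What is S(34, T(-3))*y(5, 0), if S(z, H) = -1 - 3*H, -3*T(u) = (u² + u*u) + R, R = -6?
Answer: -77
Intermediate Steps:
T(u) = 2 - 2*u²/3 (T(u) = -((u² + u*u) - 6)/3 = -((u² + u²) - 6)/3 = -(2*u² - 6)/3 = -(-6 + 2*u²)/3 = 2 - 2*u²/3)
S(34, T(-3))*y(5, 0) = (-1 - 3*(2 - ⅔*(-3)²))*(-7) = (-1 - 3*(2 - ⅔*9))*(-7) = (-1 - 3*(2 - 6))*(-7) = (-1 - 3*(-4))*(-7) = (-1 + 12)*(-7) = 11*(-7) = -77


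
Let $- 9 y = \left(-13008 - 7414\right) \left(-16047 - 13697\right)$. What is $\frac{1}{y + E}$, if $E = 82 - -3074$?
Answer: $- \frac{9}{607403564} \approx -1.4817 \cdot 10^{-8}$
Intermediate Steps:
$E = 3156$ ($E = 82 + 3074 = 3156$)
$y = - \frac{607431968}{9}$ ($y = - \frac{\left(-13008 - 7414\right) \left(-16047 - 13697\right)}{9} = - \frac{\left(-20422\right) \left(-29744\right)}{9} = \left(- \frac{1}{9}\right) 607431968 = - \frac{607431968}{9} \approx -6.7492 \cdot 10^{7}$)
$\frac{1}{y + E} = \frac{1}{- \frac{607431968}{9} + 3156} = \frac{1}{- \frac{607403564}{9}} = - \frac{9}{607403564}$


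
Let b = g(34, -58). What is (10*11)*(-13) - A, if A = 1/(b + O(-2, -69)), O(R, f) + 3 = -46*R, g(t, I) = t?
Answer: -175891/123 ≈ -1430.0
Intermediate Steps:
b = 34
O(R, f) = -3 - 46*R
A = 1/123 (A = 1/(34 + (-3 - 46*(-2))) = 1/(34 + (-3 + 92)) = 1/(34 + 89) = 1/123 ≈ 0.0081301)
(10*11)*(-13) - A = (10*11)*(-13) - 1*1/123 = 110*(-13) - 1/123 = -1430 - 1/123 = -175891/123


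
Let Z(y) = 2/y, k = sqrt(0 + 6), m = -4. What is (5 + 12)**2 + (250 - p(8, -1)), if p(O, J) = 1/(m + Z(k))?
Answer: 12403/23 + sqrt(6)/46 ≈ 539.31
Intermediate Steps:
k = sqrt(6) ≈ 2.4495
p(O, J) = 1/(-4 + sqrt(6)/3) (p(O, J) = 1/(-4 + 2/(sqrt(6))) = 1/(-4 + 2*(sqrt(6)/6)) = 1/(-4 + sqrt(6)/3))
(5 + 12)**2 + (250 - p(8, -1)) = (5 + 12)**2 + (250 - (-6/23 - sqrt(6)/46)) = 17**2 + (250 + (6/23 + sqrt(6)/46)) = 289 + (5756/23 + sqrt(6)/46) = 12403/23 + sqrt(6)/46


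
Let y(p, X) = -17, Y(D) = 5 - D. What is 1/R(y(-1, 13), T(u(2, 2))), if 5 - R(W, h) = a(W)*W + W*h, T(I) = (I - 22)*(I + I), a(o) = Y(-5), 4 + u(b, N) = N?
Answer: 1/1807 ≈ 0.00055340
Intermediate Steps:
u(b, N) = -4 + N
a(o) = 10 (a(o) = 5 - 1*(-5) = 5 + 5 = 10)
T(I) = 2*I*(-22 + I) (T(I) = (-22 + I)*(2*I) = 2*I*(-22 + I))
R(W, h) = 5 - 10*W - W*h (R(W, h) = 5 - (10*W + W*h) = 5 + (-10*W - W*h) = 5 - 10*W - W*h)
1/R(y(-1, 13), T(u(2, 2))) = 1/(5 - 10*(-17) - 1*(-17)*2*(-4 + 2)*(-22 + (-4 + 2))) = 1/(5 + 170 - 1*(-17)*2*(-2)*(-22 - 2)) = 1/(5 + 170 - 1*(-17)*2*(-2)*(-24)) = 1/(5 + 170 - 1*(-17)*96) = 1/(5 + 170 + 1632) = 1/1807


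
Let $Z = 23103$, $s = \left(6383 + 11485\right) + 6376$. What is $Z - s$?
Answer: $-1141$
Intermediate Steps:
$s = 24244$ ($s = 17868 + 6376 = 24244$)
$Z - s = 23103 - 24244 = -1141$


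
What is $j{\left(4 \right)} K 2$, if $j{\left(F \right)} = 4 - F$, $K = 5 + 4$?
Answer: $0$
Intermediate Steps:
$K = 9$
$j{\left(4 \right)} K 2 = \left(4 - 4\right) 9 \cdot 2 = 0 \cdot 9 \cdot 2 = 0 \cdot 2 = 0$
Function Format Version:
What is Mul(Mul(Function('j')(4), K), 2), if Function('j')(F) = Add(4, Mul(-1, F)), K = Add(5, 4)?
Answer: 0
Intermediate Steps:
K = 9
Mul(Mul(Function('j')(4), K), 2) = Mul(Mul(Add(4, Mul(-1, 4)), 9), 2) = Mul(Mul(Add(4, -4), 9), 2) = Mul(Mul(0, 9), 2) = Mul(0, 2) = 0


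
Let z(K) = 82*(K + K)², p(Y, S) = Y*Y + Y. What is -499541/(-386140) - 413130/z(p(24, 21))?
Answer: 98043792103/75992352000 ≈ 1.2902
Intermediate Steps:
p(Y, S) = Y + Y² (p(Y, S) = Y² + Y = Y + Y²)
z(K) = 328*K² (z(K) = 82*(2*K)² = 82*(4*K²) = 328*K²)
-499541/(-386140) - 413130/z(p(24, 21)) = -499541/(-386140) - 413130*1/(188928*(1 + 24)²) = -499541*(-1/386140) - 413130/(328*(24*25)²) = 499541/386140 - 413130/(328*600²) = 499541/386140 - 413130/(328*360000) = 499541/386140 - 413130/118080000 = 499541/386140 - 413130*1/118080000 = 499541/386140 - 13771/3936000 = 98043792103/75992352000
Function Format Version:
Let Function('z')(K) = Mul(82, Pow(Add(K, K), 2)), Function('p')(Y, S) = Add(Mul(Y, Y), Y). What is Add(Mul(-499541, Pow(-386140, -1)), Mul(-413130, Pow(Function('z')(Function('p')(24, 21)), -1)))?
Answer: Rational(98043792103, 75992352000) ≈ 1.2902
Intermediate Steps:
Function('p')(Y, S) = Add(Y, Pow(Y, 2)) (Function('p')(Y, S) = Add(Pow(Y, 2), Y) = Add(Y, Pow(Y, 2)))
Function('z')(K) = Mul(328, Pow(K, 2)) (Function('z')(K) = Mul(82, Pow(Mul(2, K), 2)) = Mul(82, Mul(4, Pow(K, 2))) = Mul(328, Pow(K, 2)))
Add(Mul(-499541, Pow(-386140, -1)), Mul(-413130, Pow(Function('z')(Function('p')(24, 21)), -1))) = Add(Mul(-499541, Pow(-386140, -1)), Mul(-413130, Pow(Mul(328, Pow(Mul(24, Add(1, 24)), 2)), -1))) = Add(Mul(-499541, Rational(-1, 386140)), Mul(-413130, Pow(Mul(328, Pow(Mul(24, 25), 2)), -1))) = Add(Rational(499541, 386140), Mul(-413130, Pow(Mul(328, Pow(600, 2)), -1))) = Add(Rational(499541, 386140), Mul(-413130, Pow(Mul(328, 360000), -1))) = Add(Rational(499541, 386140), Mul(-413130, Pow(118080000, -1))) = Add(Rational(499541, 386140), Mul(-413130, Rational(1, 118080000))) = Add(Rational(499541, 386140), Rational(-13771, 3936000)) = Rational(98043792103, 75992352000)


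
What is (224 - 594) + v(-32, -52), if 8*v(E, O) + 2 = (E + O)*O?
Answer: 703/4 ≈ 175.75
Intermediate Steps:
v(E, O) = -¼ + O*(E + O)/8 (v(E, O) = -¼ + ((E + O)*O)/8 = -¼ + (O*(E + O))/8 = -¼ + O*(E + O)/8)
(224 - 594) + v(-32, -52) = (224 - 594) + (-¼ + (⅛)*(-52)² + (⅛)*(-32)*(-52)) = -370 + (-¼ + (⅛)*2704 + 208) = -370 + (-¼ + 338 + 208) = -370 + 2183/4 = 703/4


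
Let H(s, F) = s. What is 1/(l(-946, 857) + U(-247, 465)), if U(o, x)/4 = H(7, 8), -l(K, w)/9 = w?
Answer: -1/7685 ≈ -0.00013012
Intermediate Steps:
l(K, w) = -9*w
U(o, x) = 28 (U(o, x) = 4*7 = 28)
1/(l(-946, 857) + U(-247, 465)) = 1/(-9*857 + 28) = 1/(-7713 + 28) = 1/(-7685) = -1/7685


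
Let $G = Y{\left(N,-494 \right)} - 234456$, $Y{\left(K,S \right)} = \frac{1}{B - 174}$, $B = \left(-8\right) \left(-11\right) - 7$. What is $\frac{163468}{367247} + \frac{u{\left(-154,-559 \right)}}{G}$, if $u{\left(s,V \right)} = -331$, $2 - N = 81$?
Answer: $\frac{3575628094813}{8007603792023} \approx 0.44653$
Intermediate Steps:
$N = -79$ ($N = 2 - 81 = -79$)
$B = 81$ ($B = 88 - 7 = 81$)
$Y{\left(K,S \right)} = - \frac{1}{93}$ ($Y{\left(K,S \right)} = \frac{1}{81 - 174} = \frac{1}{-93} = - \frac{1}{93}$)
$G = - \frac{21804409}{93}$ ($G = - \frac{1}{93} - 234456 = - \frac{21804409}{93} \approx -2.3446 \cdot 10^{5}$)
$\frac{163468}{367247} + \frac{u{\left(-154,-559 \right)}}{G} = \frac{163468}{367247} - \frac{331}{- \frac{21804409}{93}} = 163468 \cdot \frac{1}{367247} - - \frac{30783}{21804409} = \frac{163468}{367247} + \frac{30783}{21804409} = \frac{3575628094813}{8007603792023}$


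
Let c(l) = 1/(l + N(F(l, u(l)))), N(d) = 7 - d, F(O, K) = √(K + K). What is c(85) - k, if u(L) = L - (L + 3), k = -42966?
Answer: 181961056/4235 + I*√6/8470 ≈ 42966.0 + 0.0002892*I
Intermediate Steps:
u(L) = -3 (u(L) = L - (3 + L) = L + (-3 - L) = -3)
F(O, K) = √2*√K (F(O, K) = √(2*K) = √2*√K)
c(l) = 1/(7 + l - I*√6) (c(l) = 1/(l + (7 - √2*√(-3))) = 1/(l + (7 - √2*I*√3)) = 1/(l + (7 - I*√6)) = 1/(7 + l - I*√6))
c(85) - k = 1/(7 + 85 - I*√6) - 1*(-42966) = 1/(92 - I*√6) + 42966 = 42966 + 1/(92 - I*√6)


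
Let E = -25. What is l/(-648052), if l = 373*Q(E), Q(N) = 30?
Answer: -5595/324026 ≈ -0.017267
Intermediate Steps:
l = 11190 (l = 373*30 = 11190)
l/(-648052) = 11190/(-648052) = 11190*(-1/648052) = -5595/324026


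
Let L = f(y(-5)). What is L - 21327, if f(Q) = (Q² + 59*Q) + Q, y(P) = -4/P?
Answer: -531959/25 ≈ -21278.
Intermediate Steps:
f(Q) = Q² + 60*Q
L = 1216/25 (L = (-4/(-5))*(60 - 4/(-5)) = (-4*(-⅕))*(60 - 4*(-⅕)) = 4*(60 + ⅘)/5 = (⅘)*(304/5) = 1216/25 ≈ 48.640)
L - 21327 = 1216/25 - 21327 = -531959/25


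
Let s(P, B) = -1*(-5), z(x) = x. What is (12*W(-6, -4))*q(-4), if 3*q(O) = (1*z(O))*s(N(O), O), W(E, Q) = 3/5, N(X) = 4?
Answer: -48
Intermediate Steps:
s(P, B) = 5
W(E, Q) = ⅗ (W(E, Q) = 3*(⅕) = ⅗)
q(O) = 5*O/3 (q(O) = ((1*O)*5)/3 = (O*5)/3 = (5*O)/3 = 5*O/3)
(12*W(-6, -4))*q(-4) = (12*(⅗))*((5/3)*(-4)) = (36/5)*(-20/3) = -48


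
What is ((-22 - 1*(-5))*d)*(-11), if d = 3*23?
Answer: 12903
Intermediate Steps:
d = 69
((-22 - 1*(-5))*d)*(-11) = ((-22 - 1*(-5))*69)*(-11) = ((-22 + 5)*69)*(-11) = -17*69*(-11) = -1173*(-11) = 12903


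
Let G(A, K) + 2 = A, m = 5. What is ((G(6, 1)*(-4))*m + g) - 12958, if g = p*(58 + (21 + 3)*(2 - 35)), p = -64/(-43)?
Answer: -607610/43 ≈ -14130.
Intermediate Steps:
G(A, K) = -2 + A
p = 64/43 (p = -64*(-1/43) = 64/43 ≈ 1.4884)
g = -46976/43 (g = 64*(58 + (21 + 3)*(2 - 35))/43 = 64*(58 + 24*(-33))/43 = 64*(58 - 792)/43 = (64/43)*(-734) = -46976/43 ≈ -1092.5)
((G(6, 1)*(-4))*m + g) - 12958 = (((-2 + 6)*(-4))*5 - 46976/43) - 12958 = ((4*(-4))*5 - 46976/43) - 12958 = (-16*5 - 46976/43) - 12958 = (-80 - 46976/43) - 12958 = -50416/43 - 12958 = -607610/43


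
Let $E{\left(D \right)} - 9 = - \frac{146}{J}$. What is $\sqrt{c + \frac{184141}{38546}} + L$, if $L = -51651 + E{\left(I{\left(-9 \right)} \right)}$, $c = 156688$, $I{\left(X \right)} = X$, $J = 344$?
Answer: $- \frac{8882497}{172} + \frac{\sqrt{232813206346794}}{38546} \approx -51247.0$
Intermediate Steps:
$E{\left(D \right)} = \frac{1475}{172}$ ($E{\left(D \right)} = 9 - \frac{146}{344} = 9 - \frac{73}{172} = \frac{1475}{172}$)
$L = - \frac{8882497}{172}$ ($L = -51651 + \frac{1475}{172} = - \frac{8882497}{172} \approx -51642.0$)
$\sqrt{c + \frac{184141}{38546}} + L = \sqrt{156688 + \frac{184141}{38546}} - \frac{8882497}{172} = \sqrt{\frac{6039879789}{38546}} - \frac{8882497}{172} = \frac{\sqrt{232813206346794}}{38546} - \frac{8882497}{172} = - \frac{8882497}{172} + \frac{\sqrt{232813206346794}}{38546}$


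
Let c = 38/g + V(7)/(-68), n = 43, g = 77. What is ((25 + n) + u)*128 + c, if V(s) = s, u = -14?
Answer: 36193277/5236 ≈ 6912.4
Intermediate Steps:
c = 2045/5236 (c = 38/77 + 7/(-68) = 38*(1/77) + 7*(-1/68) = 38/77 - 7/68 = 2045/5236 ≈ 0.39057)
((25 + n) + u)*128 + c = ((25 + 43) - 14)*128 + 2045/5236 = (68 - 14)*128 + 2045/5236 = 54*128 + 2045/5236 = 6912 + 2045/5236 = 36193277/5236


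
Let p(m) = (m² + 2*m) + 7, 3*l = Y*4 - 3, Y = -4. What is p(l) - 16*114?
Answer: -16106/9 ≈ -1789.6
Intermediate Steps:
l = -19/3 (l = (-4*4 - 3)/3 = (-16 - 3)/3 = (⅓)*(-19) = -19/3 ≈ -6.3333)
p(m) = 7 + m² + 2*m
p(l) - 16*114 = (7 + (-19/3)² + 2*(-19/3)) - 16*114 = (7 + 361/9 - 38/3) - 1824 = 310/9 - 1824 = -16106/9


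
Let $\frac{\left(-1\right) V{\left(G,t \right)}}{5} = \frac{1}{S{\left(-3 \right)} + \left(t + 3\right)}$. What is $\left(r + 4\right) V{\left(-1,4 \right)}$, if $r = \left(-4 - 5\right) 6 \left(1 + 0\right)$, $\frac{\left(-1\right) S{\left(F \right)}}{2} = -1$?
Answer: $\frac{250}{9} \approx 27.778$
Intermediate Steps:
$S{\left(F \right)} = 2$ ($S{\left(F \right)} = \left(-2\right) \left(-1\right) = 2$)
$V{\left(G,t \right)} = - \frac{5}{5 + t}$ ($V{\left(G,t \right)} = - \frac{5}{2 + \left(t + 3\right)} = - \frac{5}{2 + \left(3 + t\right)} = - \frac{5}{5 + t}$)
$r = -54$ ($r = - 9 \cdot 6 \cdot 1 = \left(-9\right) 6 = -54$)
$\left(r + 4\right) V{\left(-1,4 \right)} = \left(-54 + 4\right) \left(- \frac{5}{5 + 4}\right) = - 50 \left(- \frac{5}{9}\right) = - 50 \left(\left(-5\right) \frac{1}{9}\right) = \left(-50\right) \left(- \frac{5}{9}\right) = \frac{250}{9}$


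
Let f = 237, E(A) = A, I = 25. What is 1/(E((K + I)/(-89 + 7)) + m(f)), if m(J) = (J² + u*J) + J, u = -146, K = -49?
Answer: 41/893976 ≈ 4.5863e-5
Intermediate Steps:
m(J) = J² - 145*J (m(J) = (J² - 146*J) + J = J² - 145*J)
1/(E((K + I)/(-89 + 7)) + m(f)) = 1/((-49 + 25)/(-89 + 7) + 237*(-145 + 237)) = 1/(-24/(-82) + 237*92) = 1/(-24*(-1/82) + 21804) = 1/(12/41 + 21804) = 1/(893976/41) = 41/893976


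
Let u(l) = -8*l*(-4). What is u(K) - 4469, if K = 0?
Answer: -4469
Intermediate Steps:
u(l) = 32*l (u(l) = -(-32)*l = 32*l)
u(K) - 4469 = 32*0 - 4469 = 0 - 4469 = -4469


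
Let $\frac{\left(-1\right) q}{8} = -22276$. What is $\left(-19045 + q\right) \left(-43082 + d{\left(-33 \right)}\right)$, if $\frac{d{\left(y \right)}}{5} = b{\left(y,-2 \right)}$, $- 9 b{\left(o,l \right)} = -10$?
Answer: $- \frac{61705585144}{9} \approx -6.8562 \cdot 10^{9}$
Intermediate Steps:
$q = 178208$ ($q = \left(-8\right) \left(-22276\right) = 178208$)
$b{\left(o,l \right)} = \frac{10}{9}$ ($b{\left(o,l \right)} = \left(- \frac{1}{9}\right) \left(-10\right) = \frac{10}{9}$)
$d{\left(y \right)} = \frac{50}{9}$ ($d{\left(y \right)} = 5 \cdot \frac{10}{9} = \frac{50}{9}$)
$\left(-19045 + q\right) \left(-43082 + d{\left(-33 \right)}\right) = \left(-19045 + 178208\right) \left(-43082 + \frac{50}{9}\right) = 159163 \left(- \frac{387688}{9}\right) = - \frac{61705585144}{9}$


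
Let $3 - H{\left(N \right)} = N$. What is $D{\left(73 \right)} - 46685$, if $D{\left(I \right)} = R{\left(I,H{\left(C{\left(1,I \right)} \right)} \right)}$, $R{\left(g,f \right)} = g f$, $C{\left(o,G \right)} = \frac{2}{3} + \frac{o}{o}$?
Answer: $- \frac{139763}{3} \approx -46588.0$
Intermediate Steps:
$C{\left(o,G \right)} = \frac{5}{3}$ ($C{\left(o,G \right)} = 2 \cdot \frac{1}{3} + 1 = \frac{2}{3} + 1 = \frac{5}{3}$)
$H{\left(N \right)} = 3 - N$
$R{\left(g,f \right)} = f g$
$D{\left(I \right)} = \frac{4 I}{3}$ ($D{\left(I \right)} = \left(3 - \frac{5}{3}\right) I = \frac{4 I}{3}$)
$D{\left(73 \right)} - 46685 = \frac{4}{3} \cdot 73 - 46685 = \frac{292}{3} - 46685 = - \frac{139763}{3}$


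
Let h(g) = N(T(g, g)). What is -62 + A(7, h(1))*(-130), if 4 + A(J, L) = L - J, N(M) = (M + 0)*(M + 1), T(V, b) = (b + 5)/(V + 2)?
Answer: 588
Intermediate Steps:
T(V, b) = (5 + b)/(2 + V)
N(M) = M*(1 + M)
h(g) = (1 + (5 + g)/(2 + g))*(5 + g)/(2 + g) (h(g) = ((5 + g)/(2 + g))*(1 + (5 + g)/(2 + g)) = (1 + (5 + g)/(2 + g))*(5 + g)/(2 + g))
A(J, L) = -4 + L - J (A(J, L) = -4 + (L - J) = -4 + L - J)
-62 + A(7, h(1))*(-130) = -62 + (-4 + (5 + 1)*(7 + 2*1)/(2 + 1)² - 1*7)*(-130) = -62 + (-4 + 6*(7 + 2)/3² - 7)*(-130) = -62 + (-4 + (⅑)*6*9 - 7)*(-130) = -62 + (-4 + 6 - 7)*(-130) = -62 - 5*(-130) = -62 + 650 = 588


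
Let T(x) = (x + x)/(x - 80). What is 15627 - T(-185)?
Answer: 828157/53 ≈ 15626.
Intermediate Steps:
T(x) = 2*x/(-80 + x) (T(x) = (2*x)/(-80 + x) = 2*x/(-80 + x))
15627 - T(-185) = 15627 - 2*(-185)/(-80 - 185) = 15627 - 2*(-185)/(-265) = 15627 - 2*(-185)*(-1)/265 = 15627 - 1*74/53 = 15627 - 74/53 = 828157/53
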